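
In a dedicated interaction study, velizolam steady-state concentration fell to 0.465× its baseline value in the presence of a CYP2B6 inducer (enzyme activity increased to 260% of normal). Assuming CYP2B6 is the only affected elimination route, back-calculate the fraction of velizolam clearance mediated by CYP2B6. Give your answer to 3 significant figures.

CL'/CL = 1 / 0.465 = 2.151
2.6·fm + (1 − fm) = 2.151
fm = (2.151 − 1) / (2.6 − 1) = 0.719

0.719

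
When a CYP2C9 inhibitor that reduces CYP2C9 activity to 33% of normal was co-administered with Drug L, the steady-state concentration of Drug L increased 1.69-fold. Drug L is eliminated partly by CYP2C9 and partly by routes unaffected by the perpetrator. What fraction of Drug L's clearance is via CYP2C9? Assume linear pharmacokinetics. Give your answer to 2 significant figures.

0.61

Call the CYP2C9 fraction fm. After the interaction, CL_new/CL_old = fm × 0.33 + (1 − fm).
Steady-state concentration ratio = 1 / (new CL fraction), so new CL fraction = 1 / 1.69 = 0.5917.
fm × 0.33 + 1 − fm = 0.5917  ⇒  fm × (0.33 − 1) = −0.4083  ⇒  fm = 0.61.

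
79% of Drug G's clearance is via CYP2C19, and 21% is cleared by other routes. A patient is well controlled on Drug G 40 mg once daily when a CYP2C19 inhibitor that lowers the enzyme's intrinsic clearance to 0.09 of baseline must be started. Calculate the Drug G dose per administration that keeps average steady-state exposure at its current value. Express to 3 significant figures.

11.2 mg

CYP2C19: 0.79 × 0.09 = 0.0711
Other: 0.21 (unchanged)
New clearance relative to baseline: 0.0711 + 0.21 = 0.2811.
Exposure is unchanged when dose changes in proportion to clearance. New dose = 40 mg × 0.2811 = 11.2 mg.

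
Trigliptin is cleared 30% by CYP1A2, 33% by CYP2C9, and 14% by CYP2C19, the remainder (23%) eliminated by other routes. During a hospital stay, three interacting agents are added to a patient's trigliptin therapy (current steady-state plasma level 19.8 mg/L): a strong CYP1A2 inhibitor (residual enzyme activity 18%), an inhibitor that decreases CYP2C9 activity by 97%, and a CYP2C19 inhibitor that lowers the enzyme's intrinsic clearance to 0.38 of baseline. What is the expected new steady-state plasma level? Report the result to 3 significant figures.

The CYP1A2 pathway (30% of clearance) drops to 0.18× activity: 0.3 × 0.18 = 0.054.
The CYP2C9 pathway (33% of clearance) falls to 0.03× activity: 0.33 × 0.03 = 0.0099.
The CYP2C19 pathway (14% of clearance) falls to 0.38× activity: 0.14 × 0.38 = 0.0532.
Non-CYP routes (23%) are unchanged.
CL_new/CL_old = 0.054 + 0.0099 + 0.0532 + 0.23 = 0.3471.
Dividing the baseline by the relative clearance: 19.8 / 0.3471 = 57.0 mg/L.

57.0 mg/L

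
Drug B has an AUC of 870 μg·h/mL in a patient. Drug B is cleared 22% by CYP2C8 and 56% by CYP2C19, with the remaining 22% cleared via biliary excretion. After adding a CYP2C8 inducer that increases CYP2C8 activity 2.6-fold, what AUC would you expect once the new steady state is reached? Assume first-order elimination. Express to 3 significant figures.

The CYP2C8 pathway (22% of clearance) increases to 2.6× activity: 0.22 × 2.6 = 0.572.
CYP2C19 (56%) and the residual 22% are unaffected.
CL_new/CL_old = 0.572 + 0.56 + 0.22 = 1.352.
New AUC = baseline ÷ relative clearance = 870 / 1.352 = 643 μg·h/mL.

643 μg·h/mL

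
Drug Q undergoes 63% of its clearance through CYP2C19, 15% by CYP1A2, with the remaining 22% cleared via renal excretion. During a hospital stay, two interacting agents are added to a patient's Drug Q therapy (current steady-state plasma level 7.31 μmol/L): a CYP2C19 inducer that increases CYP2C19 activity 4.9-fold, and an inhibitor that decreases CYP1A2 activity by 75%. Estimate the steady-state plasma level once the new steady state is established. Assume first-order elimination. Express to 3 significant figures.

2.19 μmol/L

The CYP2C19 pathway (63% of clearance) rises to 4.9× activity: 0.63 × 4.9 = 3.087.
The CYP1A2 pathway (15% of clearance) drops to 0.25× activity: 0.15 × 0.25 = 0.0375.
The remaining 22% of clearance is unaffected.
Relative clearance = 3.087 + 0.0375 + 0.22 = 3.3445.
Steady-state plasma level ∝ 1/CL: new value = 7.31 / 3.3445 = 2.19 μmol/L.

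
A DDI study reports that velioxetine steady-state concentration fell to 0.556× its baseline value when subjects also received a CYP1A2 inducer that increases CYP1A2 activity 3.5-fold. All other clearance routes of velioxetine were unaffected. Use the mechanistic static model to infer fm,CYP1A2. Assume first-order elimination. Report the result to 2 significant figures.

Let fm be the CYP1A2 fraction. New clearance relative to baseline = fm × 3.5 + (1 − fm).
Steady-state concentration ratio = 1 / (new CL fraction), so new CL fraction = 1 / 0.556 = 1.799.
fm × 3.5 + 1 − fm = 1.799  ⇒  fm × (3.5 − 1) = 0.7986  ⇒  fm = 0.32.

0.32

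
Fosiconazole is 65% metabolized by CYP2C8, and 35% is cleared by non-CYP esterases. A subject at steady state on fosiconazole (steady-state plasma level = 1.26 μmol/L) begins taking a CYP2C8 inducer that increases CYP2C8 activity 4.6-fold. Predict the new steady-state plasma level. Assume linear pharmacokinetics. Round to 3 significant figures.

The CYP2C8 pathway (65% of clearance) is boosted to 4.6× activity: 0.65 × 4.6 = 2.99.
Non-CYP routes (35%) are unchanged.
CL_new/CL_old = 2.99 + 0.35 = 3.34.
With dosing unchanged, steady-state plasma level scales as 1/CL: 1.26 / 3.34 = 0.377 μmol/L.

0.377 μmol/L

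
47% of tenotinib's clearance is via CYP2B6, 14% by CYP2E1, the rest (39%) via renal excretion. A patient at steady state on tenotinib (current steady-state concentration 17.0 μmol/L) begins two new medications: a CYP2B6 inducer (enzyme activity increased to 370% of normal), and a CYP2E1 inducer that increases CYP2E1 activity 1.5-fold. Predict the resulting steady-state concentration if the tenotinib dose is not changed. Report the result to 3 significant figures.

The CYP2B6 pathway (47% of clearance) rises to 3.7× activity: 0.47 × 3.7 = 1.739.
The CYP2E1 pathway (14% of clearance) rises to 1.5× activity: 0.14 × 1.5 = 0.21.
Non-CYP routes (39%) are unchanged.
Relative clearance = 1.739 + 0.21 + 0.39 = 2.339.
Steady-state concentration ∝ 1/CL: new value = 17.0 / 2.339 = 7.27 μmol/L.

7.27 μmol/L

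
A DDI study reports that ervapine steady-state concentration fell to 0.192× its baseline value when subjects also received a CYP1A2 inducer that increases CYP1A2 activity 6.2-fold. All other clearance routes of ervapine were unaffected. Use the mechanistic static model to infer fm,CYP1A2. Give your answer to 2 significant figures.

0.81

CL'/CL = 1 / 0.192 = 5.208
6.2·fm + (1 − fm) = 5.208
fm = (5.208 − 1) / (6.2 − 1) = 0.81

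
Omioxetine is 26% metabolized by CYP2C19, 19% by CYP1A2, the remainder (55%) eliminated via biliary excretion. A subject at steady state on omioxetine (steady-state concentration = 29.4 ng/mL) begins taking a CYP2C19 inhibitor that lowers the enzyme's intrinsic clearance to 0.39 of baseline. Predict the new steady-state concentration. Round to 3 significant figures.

34.9 ng/mL

CYP2C19: 0.26 × 0.39 = 0.1014
CYP1A2: 0.19 (unchanged)
Other: 0.55 (unchanged)
CL_new/CL_old = 0.1014 + 0.19 + 0.55 = 0.8414.
New steady-state concentration = baseline ÷ relative clearance = 29.4 / 0.8414 = 34.9 ng/mL.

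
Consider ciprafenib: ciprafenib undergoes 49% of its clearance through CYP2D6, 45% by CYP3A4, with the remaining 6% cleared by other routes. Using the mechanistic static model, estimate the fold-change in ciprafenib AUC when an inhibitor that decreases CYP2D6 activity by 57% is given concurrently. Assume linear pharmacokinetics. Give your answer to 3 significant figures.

1.39

The CYP2D6 pathway (49% of clearance) falls to 0.43× activity: 0.49 × 0.43 = 0.2107.
CYP3A4 (45%) and the residual 6% are unaffected.
Relative clearance = 0.2107 + 0.45 + 0.06 = 0.7207.
AUC ratio = CL_old/CL_new = 1 / 0.7207 = 1.39.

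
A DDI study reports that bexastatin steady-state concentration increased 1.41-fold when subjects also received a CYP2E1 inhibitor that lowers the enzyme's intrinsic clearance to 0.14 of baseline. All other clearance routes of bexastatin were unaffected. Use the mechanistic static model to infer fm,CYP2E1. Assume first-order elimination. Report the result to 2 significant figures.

0.34

Write x for the fraction cleared via CYP2E1. The observed steady-state concentration change means clearance fell to 1/1.41 = 0.7092 of baseline.
Only the CYP2E1 route changed, so 0.7092 = x·0.14 + (1 − x), giving x = 0.34.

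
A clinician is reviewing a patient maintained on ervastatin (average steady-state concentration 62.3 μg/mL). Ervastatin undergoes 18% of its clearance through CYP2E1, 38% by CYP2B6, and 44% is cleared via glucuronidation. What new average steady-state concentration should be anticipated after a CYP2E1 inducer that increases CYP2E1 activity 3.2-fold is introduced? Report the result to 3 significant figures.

The CYP2E1 pathway (18% of clearance) rises to 3.2× activity: 0.18 × 3.2 = 0.576.
CYP2B6 (38%) and the residual 44% are unaffected.
New clearance relative to baseline: 0.576 + 0.38 + 0.44 = 1.396.
New average steady-state concentration = baseline ÷ relative clearance = 62.3 / 1.396 = 44.6 μg/mL.

44.6 μg/mL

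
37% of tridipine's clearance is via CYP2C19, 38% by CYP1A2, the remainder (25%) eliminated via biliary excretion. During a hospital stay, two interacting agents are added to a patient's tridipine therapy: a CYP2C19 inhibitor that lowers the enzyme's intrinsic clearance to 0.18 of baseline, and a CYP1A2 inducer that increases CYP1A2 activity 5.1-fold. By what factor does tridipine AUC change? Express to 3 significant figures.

The CYP2C19 pathway (37% of clearance) falls to 0.18× activity: 0.37 × 0.18 = 0.0666.
The CYP1A2 pathway (38% of clearance) is boosted to 5.1× activity: 0.38 × 5.1 = 1.938.
The remaining 25% of clearance is unaffected.
Relative clearance = 0.0666 + 1.938 + 0.25 = 2.2546.
AUC ∝ 1/CL: fold-change = 1 / 2.2546 = 0.444.

0.444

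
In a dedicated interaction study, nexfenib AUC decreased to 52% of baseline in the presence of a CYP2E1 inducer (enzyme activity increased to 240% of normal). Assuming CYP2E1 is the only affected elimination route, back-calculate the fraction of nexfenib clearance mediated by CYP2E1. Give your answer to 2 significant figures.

0.66

Let fm be the CYP2E1 fraction. New clearance relative to baseline = fm × 2.4 + (1 − fm).
AUC ratio = 1 / (new CL fraction), so new CL fraction = 1 / 0.520 = 1.923.
fm × 2.4 + 1 − fm = 1.923  ⇒  fm × (2.4 − 1) = 0.9231  ⇒  fm = 0.66.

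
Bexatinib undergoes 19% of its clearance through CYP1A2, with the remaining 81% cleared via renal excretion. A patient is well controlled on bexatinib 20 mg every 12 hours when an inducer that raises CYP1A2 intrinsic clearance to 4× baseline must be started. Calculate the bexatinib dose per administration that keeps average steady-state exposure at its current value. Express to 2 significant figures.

CYP1A2: 0.19 × 4 = 0.76
Other: 0.81 (unchanged)
New clearance relative to baseline: 0.76 + 0.81 = 1.57.
To maintain the same steady-state level, dose must scale with clearance: new dose = 20 × 1.57 = 31 mg.

31 mg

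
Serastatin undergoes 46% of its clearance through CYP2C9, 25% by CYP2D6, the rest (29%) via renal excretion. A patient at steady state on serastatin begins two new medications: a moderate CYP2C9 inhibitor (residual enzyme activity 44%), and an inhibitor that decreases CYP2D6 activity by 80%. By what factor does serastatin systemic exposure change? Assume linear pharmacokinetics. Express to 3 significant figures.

1.84

The CYP2C9 pathway (46% of clearance) is reduced to 0.44× activity: 0.46 × 0.44 = 0.2024.
The CYP2D6 pathway (25% of clearance) falls to 0.2× activity: 0.25 × 0.2 = 0.05.
Non-CYP routes (29%) are unchanged.
CL_new/CL_old = 0.2024 + 0.05 + 0.29 = 0.5424.
Because systemic exposure varies inversely with clearance, the combined effect is 1 / 0.5424 = 1.84.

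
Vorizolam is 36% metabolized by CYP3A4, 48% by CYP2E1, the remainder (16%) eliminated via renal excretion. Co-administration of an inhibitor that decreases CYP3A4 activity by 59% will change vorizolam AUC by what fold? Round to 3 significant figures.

The CYP3A4 pathway (36% of clearance) falls to 0.41× activity: 0.36 × 0.41 = 0.1476.
CYP2E1 (48%) and the residual 16% are unaffected.
Relative clearance = 0.1476 + 0.48 + 0.16 = 0.7876.
Since AUC ∝ 1/CL, the ratio is 1 / 0.7876 = 1.27.

1.27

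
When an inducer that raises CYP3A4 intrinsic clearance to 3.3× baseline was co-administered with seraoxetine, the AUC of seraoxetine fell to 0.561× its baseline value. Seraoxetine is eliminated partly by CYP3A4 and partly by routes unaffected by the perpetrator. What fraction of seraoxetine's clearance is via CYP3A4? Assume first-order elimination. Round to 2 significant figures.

CL'/CL = 1 / 0.561 = 1.783
3.3·fm + (1 − fm) = 1.783
fm = (1.783 − 1) / (3.3 − 1) = 0.34

0.34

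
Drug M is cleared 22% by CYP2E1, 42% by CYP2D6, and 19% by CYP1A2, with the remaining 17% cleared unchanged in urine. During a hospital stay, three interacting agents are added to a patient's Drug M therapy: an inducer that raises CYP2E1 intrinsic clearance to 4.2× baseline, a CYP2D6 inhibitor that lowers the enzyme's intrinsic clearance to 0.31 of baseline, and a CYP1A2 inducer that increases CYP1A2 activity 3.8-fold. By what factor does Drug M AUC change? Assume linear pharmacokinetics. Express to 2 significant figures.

0.51

The CYP2E1 pathway (22% of clearance) increases to 4.2× activity: 0.22 × 4.2 = 0.924.
The CYP2D6 pathway (42% of clearance) falls to 0.31× activity: 0.42 × 0.31 = 0.1302.
The CYP1A2 pathway (19% of clearance) rises to 3.8× activity: 0.19 × 3.8 = 0.722.
Non-CYP routes (17%) are unchanged.
Relative clearance = 0.924 + 0.1302 + 0.722 + 0.17 = 1.9462.
AUC ∝ 1/CL: fold-change = 1 / 1.9462 = 0.51.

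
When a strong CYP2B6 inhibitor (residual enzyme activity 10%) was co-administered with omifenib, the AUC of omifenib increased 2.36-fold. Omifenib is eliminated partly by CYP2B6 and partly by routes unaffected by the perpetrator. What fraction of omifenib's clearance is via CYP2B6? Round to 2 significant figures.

Call the CYP2B6 fraction fm. After the interaction, CL_new/CL_old = fm × 0.1 + (1 − fm).
AUC ratio = 1 / (new CL fraction), so new CL fraction = 1 / 2.36 = 0.4237.
fm × 0.1 + 1 − fm = 0.4237  ⇒  fm × (0.1 − 1) = −0.5763  ⇒  fm = 0.64.

0.64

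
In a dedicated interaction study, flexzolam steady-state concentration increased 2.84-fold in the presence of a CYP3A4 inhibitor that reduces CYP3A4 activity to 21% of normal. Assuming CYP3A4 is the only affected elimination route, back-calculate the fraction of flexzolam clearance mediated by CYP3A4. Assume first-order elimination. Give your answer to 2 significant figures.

0.82

Call the CYP3A4 fraction fm. After the interaction, CL_new/CL_old = fm × 0.21 + (1 − fm).
Steady-state concentration ratio = 1 / (new CL fraction), so new CL fraction = 1 / 2.84 = 0.3521.
fm × 0.21 + 1 − fm = 0.3521  ⇒  fm × (0.21 − 1) = −0.6479  ⇒  fm = 0.82.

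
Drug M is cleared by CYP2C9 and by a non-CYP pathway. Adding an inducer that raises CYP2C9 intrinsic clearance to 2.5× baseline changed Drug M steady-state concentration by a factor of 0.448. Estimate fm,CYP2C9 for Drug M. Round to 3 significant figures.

Let fm be the CYP2C9 fraction. New clearance relative to baseline = fm × 2.5 + (1 − fm).
Steady-state concentration ratio = 1 / (new CL fraction), so new CL fraction = 1 / 0.448 = 2.232.
fm × 2.5 + 1 − fm = 2.232  ⇒  fm × (2.5 − 1) = 1.232  ⇒  fm = 0.821.

0.821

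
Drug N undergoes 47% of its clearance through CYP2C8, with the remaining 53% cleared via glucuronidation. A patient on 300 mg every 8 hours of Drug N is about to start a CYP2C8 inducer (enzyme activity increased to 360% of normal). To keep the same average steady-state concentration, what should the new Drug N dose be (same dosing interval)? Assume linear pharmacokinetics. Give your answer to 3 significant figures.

The CYP2C8 pathway (47% of clearance) rises to 3.6× activity: 0.47 × 3.6 = 1.692.
Non-CYP routes (53%) are unchanged.
Relative clearance = 1.692 + 0.53 = 2.222.
Css,avg = (dose rate)/CL, so holding Css fixed requires dose ∝ CL: 300 × 2.222 = 667 mg.

667 mg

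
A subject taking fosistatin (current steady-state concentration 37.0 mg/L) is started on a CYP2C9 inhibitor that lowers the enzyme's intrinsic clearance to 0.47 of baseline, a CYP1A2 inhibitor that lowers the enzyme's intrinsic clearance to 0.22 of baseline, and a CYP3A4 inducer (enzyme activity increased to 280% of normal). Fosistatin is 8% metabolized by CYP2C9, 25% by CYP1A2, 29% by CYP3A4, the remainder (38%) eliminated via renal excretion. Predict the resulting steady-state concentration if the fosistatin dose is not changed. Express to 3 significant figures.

28.8 mg/L

The CYP2C9 pathway (8% of clearance) drops to 0.47× activity: 0.08 × 0.47 = 0.0376.
The CYP1A2 pathway (25% of clearance) drops to 0.22× activity: 0.25 × 0.22 = 0.055.
The CYP3A4 pathway (29% of clearance) increases to 2.8× activity: 0.29 × 2.8 = 0.812.
The remaining 38% of clearance is unaffected.
New clearance relative to baseline: 0.0376 + 0.055 + 0.812 + 0.38 = 1.2846.
New steady-state concentration = 37.0 / 1.2846 = 28.8 mg/L (concentration scales inversely with clearance).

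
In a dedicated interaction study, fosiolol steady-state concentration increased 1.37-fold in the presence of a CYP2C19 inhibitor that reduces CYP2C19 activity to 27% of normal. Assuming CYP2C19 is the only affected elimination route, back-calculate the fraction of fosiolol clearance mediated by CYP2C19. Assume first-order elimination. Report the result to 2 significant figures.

CL'/CL = 1 / 1.37 = 0.7299
0.27·fm + (1 − fm) = 0.7299
fm = (0.7299 − 1) / (0.27 − 1) = 0.37

0.37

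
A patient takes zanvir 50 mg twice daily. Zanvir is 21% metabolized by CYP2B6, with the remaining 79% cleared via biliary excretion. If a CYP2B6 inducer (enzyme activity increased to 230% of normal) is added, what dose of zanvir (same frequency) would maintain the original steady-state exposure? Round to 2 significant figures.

CYP2B6: 0.21 × 2.3 = 0.483
Other: 0.79 (unchanged)
New clearance relative to baseline: 0.483 + 0.79 = 1.273.
Exposure is unchanged when dose changes in proportion to clearance. New dose = 50 mg × 1.273 = 64 mg.

64 mg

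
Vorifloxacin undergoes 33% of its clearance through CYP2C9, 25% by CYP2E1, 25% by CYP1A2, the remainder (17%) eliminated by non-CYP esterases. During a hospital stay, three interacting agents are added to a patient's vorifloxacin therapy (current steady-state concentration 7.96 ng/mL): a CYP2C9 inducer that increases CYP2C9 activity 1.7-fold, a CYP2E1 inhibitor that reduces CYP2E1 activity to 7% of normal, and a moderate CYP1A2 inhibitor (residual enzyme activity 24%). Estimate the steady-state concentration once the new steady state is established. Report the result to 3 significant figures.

The CYP2C9 pathway (33% of clearance) is boosted to 1.7× activity: 0.33 × 1.7 = 0.561.
The CYP2E1 pathway (25% of clearance) is reduced to 0.07× activity: 0.25 × 0.07 = 0.0175.
The CYP1A2 pathway (25% of clearance) drops to 0.24× activity: 0.25 × 0.24 = 0.06.
The remaining 17% of clearance is unaffected.
Relative clearance = 0.561 + 0.0175 + 0.06 + 0.17 = 0.8085.
New steady-state concentration = 7.96 / 0.8085 = 9.85 ng/mL (concentration scales inversely with clearance).

9.85 ng/mL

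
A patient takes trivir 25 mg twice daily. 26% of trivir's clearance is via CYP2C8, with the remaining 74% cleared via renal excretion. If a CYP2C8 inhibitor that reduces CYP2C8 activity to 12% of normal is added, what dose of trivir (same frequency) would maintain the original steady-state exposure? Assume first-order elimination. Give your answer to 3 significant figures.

19.3 mg

CYP2C8: 0.26 × 0.12 = 0.0312
Other: 0.74 (unchanged)
Relative clearance = 0.0312 + 0.74 = 0.7712.
Exposure is unchanged when dose changes in proportion to clearance. New dose = 25 mg × 0.7712 = 19.3 mg.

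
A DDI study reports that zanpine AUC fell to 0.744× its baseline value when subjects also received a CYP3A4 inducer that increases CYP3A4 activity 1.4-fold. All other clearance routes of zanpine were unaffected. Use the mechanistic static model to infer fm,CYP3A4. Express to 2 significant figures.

CL'/CL = 1 / 0.744 = 1.344
1.4·fm + (1 − fm) = 1.344
fm = (1.344 − 1) / (1.4 − 1) = 0.86

0.86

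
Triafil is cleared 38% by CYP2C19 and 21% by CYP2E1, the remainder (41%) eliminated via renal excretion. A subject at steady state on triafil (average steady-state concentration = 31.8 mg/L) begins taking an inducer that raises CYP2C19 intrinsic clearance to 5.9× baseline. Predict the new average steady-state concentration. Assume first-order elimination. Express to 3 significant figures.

The CYP2C19 pathway (38% of clearance) rises to 5.9× activity: 0.38 × 5.9 = 2.242.
CYP2E1 (21%) and the residual 41% are unaffected.
CL_new/CL_old = 2.242 + 0.21 + 0.41 = 2.862.
New average steady-state concentration = baseline ÷ relative clearance = 31.8 / 2.862 = 11.1 mg/L.

11.1 mg/L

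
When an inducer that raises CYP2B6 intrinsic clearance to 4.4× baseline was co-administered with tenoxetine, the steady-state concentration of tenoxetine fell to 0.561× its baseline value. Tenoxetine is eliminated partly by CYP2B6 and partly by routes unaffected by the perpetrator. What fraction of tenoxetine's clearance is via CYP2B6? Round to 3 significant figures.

CL'/CL = 1 / 0.561 = 1.783
4.4·fm + (1 − fm) = 1.783
fm = (1.783 − 1) / (4.4 − 1) = 0.230

0.230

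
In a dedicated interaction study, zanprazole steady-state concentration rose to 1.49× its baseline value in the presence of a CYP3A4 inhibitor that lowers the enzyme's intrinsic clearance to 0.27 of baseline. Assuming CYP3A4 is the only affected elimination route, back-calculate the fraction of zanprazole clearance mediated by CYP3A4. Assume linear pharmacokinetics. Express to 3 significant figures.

0.450

Write x for the fraction cleared via CYP3A4. The observed steady-state concentration change means clearance fell to 1/1.49 = 0.6711 of baseline.
Setting x·0.27 + (1 − x) = 0.6711 and solving: x = (0.6711 − 1)/(0.27 − 1) = 0.450.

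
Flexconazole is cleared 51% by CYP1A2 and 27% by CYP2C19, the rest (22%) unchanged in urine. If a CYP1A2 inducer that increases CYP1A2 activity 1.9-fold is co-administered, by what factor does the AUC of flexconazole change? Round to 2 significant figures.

0.69

The CYP1A2 pathway (51% of clearance) rises to 1.9× activity: 0.51 × 1.9 = 0.969.
CYP2C19 (27%) and the residual 22% are unaffected.
New clearance relative to baseline: 0.969 + 0.27 + 0.22 = 1.459.
AUC is inversely proportional to clearance, so the fold-change is 1 / 1.459 = 0.69.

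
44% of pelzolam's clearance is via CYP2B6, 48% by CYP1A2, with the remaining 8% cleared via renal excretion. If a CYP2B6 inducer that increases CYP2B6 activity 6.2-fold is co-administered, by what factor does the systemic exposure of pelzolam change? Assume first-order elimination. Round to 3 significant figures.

The CYP2B6 pathway (44% of clearance) is boosted to 6.2× activity: 0.44 × 6.2 = 2.728.
CYP1A2 (48%) and the residual 8% are unaffected.
CL_new/CL_old = 2.728 + 0.48 + 0.08 = 3.288.
Systemic exposure ratio = CL_old/CL_new = 1 / 3.288 = 0.304.

0.304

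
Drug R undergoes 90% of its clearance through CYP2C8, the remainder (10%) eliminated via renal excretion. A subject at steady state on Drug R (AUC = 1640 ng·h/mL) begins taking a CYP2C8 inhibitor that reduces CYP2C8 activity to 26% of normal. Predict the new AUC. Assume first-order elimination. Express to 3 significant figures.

4.91 × 10³ ng·h/mL

The CYP2C8 pathway (90% of clearance) is reduced to 0.26× activity: 0.9 × 0.26 = 0.234.
The remaining 10% of clearance is unaffected.
Relative clearance = 0.234 + 0.1 = 0.334.
With dosing unchanged, AUC scales as 1/CL: 1640 / 0.334 = 4.91 × 10³ ng·h/mL.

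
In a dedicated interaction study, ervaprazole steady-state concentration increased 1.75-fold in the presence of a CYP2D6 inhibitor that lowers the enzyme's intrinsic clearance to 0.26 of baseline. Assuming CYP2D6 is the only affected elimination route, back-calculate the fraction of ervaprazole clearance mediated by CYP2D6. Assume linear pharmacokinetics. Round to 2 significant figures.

0.58

CL'/CL = 1 / 1.75 = 0.5714
0.26·fm + (1 − fm) = 0.5714
fm = (0.5714 − 1) / (0.26 − 1) = 0.58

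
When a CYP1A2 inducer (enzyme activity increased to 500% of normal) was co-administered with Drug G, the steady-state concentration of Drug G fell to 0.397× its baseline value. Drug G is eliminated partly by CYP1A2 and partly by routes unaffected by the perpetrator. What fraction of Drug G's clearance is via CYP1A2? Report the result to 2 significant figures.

0.38

Call the CYP1A2 fraction fm. After the interaction, CL_new/CL_old = fm × 5 + (1 − fm).
Steady-state concentration ratio = 1 / (new CL fraction), so new CL fraction = 1 / 0.397 = 2.519.
fm × 5 + 1 − fm = 2.519  ⇒  fm × (5 − 1) = 1.519  ⇒  fm = 0.38.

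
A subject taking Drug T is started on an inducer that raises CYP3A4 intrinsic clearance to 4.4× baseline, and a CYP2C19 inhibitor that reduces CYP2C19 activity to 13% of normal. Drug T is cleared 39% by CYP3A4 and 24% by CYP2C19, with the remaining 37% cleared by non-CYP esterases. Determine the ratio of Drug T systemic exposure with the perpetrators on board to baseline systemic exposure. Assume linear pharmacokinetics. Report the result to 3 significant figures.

The CYP3A4 pathway (39% of clearance) increases to 4.4× activity: 0.39 × 4.4 = 1.716.
The CYP2C19 pathway (24% of clearance) drops to 0.13× activity: 0.24 × 0.13 = 0.0312.
Non-CYP routes (37%) are unchanged.
New clearance relative to baseline: 1.716 + 0.0312 + 0.37 = 2.1172.
Because systemic exposure varies inversely with clearance, the combined effect is 1 / 2.1172 = 0.472.

0.472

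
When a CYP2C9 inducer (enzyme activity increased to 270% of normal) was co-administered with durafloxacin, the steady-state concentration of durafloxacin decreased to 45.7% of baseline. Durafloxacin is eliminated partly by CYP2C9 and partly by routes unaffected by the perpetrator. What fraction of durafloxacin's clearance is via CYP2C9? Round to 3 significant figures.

Call the CYP2C9 fraction fm. After the interaction, CL_new/CL_old = fm × 2.7 + (1 − fm).
Steady-state concentration ratio = 1 / (new CL fraction), so new CL fraction = 1 / 0.457 = 2.188.
fm × 2.7 + 1 − fm = 2.188  ⇒  fm × (2.7 − 1) = 1.188  ⇒  fm = 0.699.

0.699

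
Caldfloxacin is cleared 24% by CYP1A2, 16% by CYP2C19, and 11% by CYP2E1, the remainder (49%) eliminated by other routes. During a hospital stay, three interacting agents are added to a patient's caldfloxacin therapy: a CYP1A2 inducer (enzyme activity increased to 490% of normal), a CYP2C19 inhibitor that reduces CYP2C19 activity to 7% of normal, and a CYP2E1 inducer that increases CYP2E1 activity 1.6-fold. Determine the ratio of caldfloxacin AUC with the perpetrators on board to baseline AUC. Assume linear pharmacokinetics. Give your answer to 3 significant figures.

The CYP1A2 pathway (24% of clearance) is boosted to 4.9× activity: 0.24 × 4.9 = 1.176.
The CYP2C19 pathway (16% of clearance) is reduced to 0.07× activity: 0.16 × 0.07 = 0.0112.
The CYP2E1 pathway (11% of clearance) is boosted to 1.6× activity: 0.11 × 1.6 = 0.176.
The remaining 49% of clearance is unaffected.
CL_new/CL_old = 1.176 + 0.0112 + 0.176 + 0.49 = 1.8532.
Because AUC varies inversely with clearance, the combined effect is 1 / 1.8532 = 0.540.

0.540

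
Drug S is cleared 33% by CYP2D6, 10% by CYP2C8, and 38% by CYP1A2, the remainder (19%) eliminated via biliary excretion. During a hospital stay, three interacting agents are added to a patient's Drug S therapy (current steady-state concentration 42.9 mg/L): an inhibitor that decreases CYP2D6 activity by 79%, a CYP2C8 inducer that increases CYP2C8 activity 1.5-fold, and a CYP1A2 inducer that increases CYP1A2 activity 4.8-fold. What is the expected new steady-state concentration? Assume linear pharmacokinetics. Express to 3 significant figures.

19.2 mg/L

CYP2D6: 0.33 × 0.21 = 0.0693
CYP2C8: 0.1 × 1.5 = 0.15
CYP1A2: 0.38 × 4.8 = 1.824
Other: 0.19 (unchanged)
Relative clearance = 0.0693 + 0.15 + 1.824 + 0.19 = 2.2333.
New steady-state concentration = 42.9 / 2.2333 = 19.2 mg/L (concentration scales inversely with clearance).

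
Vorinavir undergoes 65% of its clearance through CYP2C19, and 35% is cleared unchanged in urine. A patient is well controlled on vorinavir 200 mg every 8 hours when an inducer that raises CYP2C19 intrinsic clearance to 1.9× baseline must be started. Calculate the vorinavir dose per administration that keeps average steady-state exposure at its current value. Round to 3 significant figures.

317 mg

The CYP2C19 pathway (65% of clearance) increases to 1.9× activity: 0.65 × 1.9 = 1.235.
Non-CYP routes (35%) are unchanged.
Relative clearance = 1.235 + 0.35 = 1.585.
To maintain the same steady-state level, dose must scale with clearance: new dose = 200 × 1.585 = 317 mg.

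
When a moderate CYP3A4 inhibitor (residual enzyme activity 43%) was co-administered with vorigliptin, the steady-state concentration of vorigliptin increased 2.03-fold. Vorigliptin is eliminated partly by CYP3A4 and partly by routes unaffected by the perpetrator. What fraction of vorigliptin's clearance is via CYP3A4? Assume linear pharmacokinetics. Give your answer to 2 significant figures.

0.89

Call the CYP3A4 fraction fm. After the interaction, CL_new/CL_old = fm × 0.43 + (1 − fm).
Steady-state concentration ratio = 1 / (new CL fraction), so new CL fraction = 1 / 2.03 = 0.4926.
fm × 0.43 + 1 − fm = 0.4926  ⇒  fm × (0.43 − 1) = −0.5074  ⇒  fm = 0.89.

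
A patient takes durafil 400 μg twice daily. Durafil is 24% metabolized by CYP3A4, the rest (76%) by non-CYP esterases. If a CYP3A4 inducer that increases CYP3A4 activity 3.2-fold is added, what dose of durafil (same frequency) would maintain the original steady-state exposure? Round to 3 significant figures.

611 μg

The CYP3A4 pathway (24% of clearance) increases to 3.2× activity: 0.24 × 3.2 = 0.768.
The remaining 76% of clearance is unaffected.
Relative clearance = 0.768 + 0.76 = 1.528.
To maintain the same steady-state level, dose must scale with clearance: new dose = 400 × 1.528 = 611 μg.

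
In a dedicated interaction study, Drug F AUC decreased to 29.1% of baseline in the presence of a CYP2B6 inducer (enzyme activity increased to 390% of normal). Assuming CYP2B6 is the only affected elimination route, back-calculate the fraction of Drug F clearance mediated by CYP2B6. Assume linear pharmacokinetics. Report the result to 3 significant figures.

Call the CYP2B6 fraction fm. After the interaction, CL_new/CL_old = fm × 3.9 + (1 − fm).
AUC ratio = 1 / (new CL fraction), so new CL fraction = 1 / 0.291 = 3.436.
fm × 3.9 + 1 − fm = 3.436  ⇒  fm × (3.9 − 1) = 2.436  ⇒  fm = 0.840.

0.840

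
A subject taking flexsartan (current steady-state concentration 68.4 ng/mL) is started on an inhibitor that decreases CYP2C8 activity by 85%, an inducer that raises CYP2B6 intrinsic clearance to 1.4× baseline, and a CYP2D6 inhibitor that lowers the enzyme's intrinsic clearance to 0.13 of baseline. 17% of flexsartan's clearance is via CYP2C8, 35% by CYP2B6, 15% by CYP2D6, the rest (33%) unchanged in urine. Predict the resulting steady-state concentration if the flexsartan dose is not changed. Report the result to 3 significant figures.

The CYP2C8 pathway (17% of clearance) drops to 0.15× activity: 0.17 × 0.15 = 0.0255.
The CYP2B6 pathway (35% of clearance) is boosted to 1.4× activity: 0.35 × 1.4 = 0.49.
The CYP2D6 pathway (15% of clearance) is reduced to 0.13× activity: 0.15 × 0.13 = 0.0195.
Non-CYP routes (33%) are unchanged.
New clearance relative to baseline: 0.0255 + 0.49 + 0.0195 + 0.33 = 0.865.
New steady-state concentration = 68.4 / 0.865 = 79.1 ng/mL (concentration scales inversely with clearance).

79.1 ng/mL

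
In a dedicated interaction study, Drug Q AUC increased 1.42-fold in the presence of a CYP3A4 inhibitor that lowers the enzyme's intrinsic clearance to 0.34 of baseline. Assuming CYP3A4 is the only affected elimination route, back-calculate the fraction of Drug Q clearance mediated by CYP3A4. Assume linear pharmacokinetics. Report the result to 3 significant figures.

0.448

CL'/CL = 1 / 1.42 = 0.7042
0.34·fm + (1 − fm) = 0.7042
fm = (0.7042 − 1) / (0.34 − 1) = 0.448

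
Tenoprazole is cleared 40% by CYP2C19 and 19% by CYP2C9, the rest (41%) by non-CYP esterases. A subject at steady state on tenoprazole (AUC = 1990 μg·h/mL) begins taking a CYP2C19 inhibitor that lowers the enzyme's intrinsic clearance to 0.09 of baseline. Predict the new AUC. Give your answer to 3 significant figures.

3.13 × 10³ μg·h/mL

The CYP2C19 pathway (40% of clearance) drops to 0.09× activity: 0.4 × 0.09 = 0.036.
CYP2C9 (19%) and the residual 41% are unaffected.
CL_new/CL_old = 0.036 + 0.19 + 0.41 = 0.636.
With dosing unchanged, AUC scales as 1/CL: 1990 / 0.636 = 3.13 × 10³ μg·h/mL.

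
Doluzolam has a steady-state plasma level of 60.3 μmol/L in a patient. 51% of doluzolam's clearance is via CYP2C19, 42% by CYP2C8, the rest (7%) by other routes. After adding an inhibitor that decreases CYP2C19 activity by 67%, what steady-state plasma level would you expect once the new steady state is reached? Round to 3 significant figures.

CYP2C19: 0.51 × 0.33 = 0.1683
CYP2C8: 0.42 (unchanged)
Other: 0.07 (unchanged)
Relative clearance = 0.1683 + 0.42 + 0.07 = 0.6583.
Steady-state plasma level ∝ 1/CL, so new value = 60.3 / 0.6583 = 91.6 μmol/L.

91.6 μmol/L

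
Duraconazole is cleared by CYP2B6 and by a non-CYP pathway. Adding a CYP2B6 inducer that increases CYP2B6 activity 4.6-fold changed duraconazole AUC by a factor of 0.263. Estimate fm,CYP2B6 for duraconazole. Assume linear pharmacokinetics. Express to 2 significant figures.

Call the CYP2B6 fraction fm. After the interaction, CL_new/CL_old = fm × 4.6 + (1 − fm).
AUC ratio = 1 / (new CL fraction), so new CL fraction = 1 / 0.263 = 3.802.
fm × 4.6 + 1 − fm = 3.802  ⇒  fm × (4.6 − 1) = 2.802  ⇒  fm = 0.78.

0.78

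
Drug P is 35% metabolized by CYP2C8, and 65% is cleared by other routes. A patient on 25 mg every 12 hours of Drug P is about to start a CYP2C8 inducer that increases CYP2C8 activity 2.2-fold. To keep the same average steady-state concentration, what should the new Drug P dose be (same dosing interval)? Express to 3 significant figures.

35.5 mg

The CYP2C8 pathway (35% of clearance) rises to 2.2× activity: 0.35 × 2.2 = 0.77.
Non-CYP routes (65%) are unchanged.
CL_new/CL_old = 0.77 + 0.65 = 1.42.
Exposure is unchanged when dose changes in proportion to clearance. New dose = 25 mg × 1.42 = 35.5 mg.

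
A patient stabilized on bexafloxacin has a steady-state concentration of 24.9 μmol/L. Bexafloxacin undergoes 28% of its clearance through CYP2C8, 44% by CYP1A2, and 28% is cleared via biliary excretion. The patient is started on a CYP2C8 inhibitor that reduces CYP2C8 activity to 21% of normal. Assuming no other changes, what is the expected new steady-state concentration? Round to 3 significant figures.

32.0 μmol/L

The CYP2C8 pathway (28% of clearance) falls to 0.21× activity: 0.28 × 0.21 = 0.0588.
CYP1A2 (44%) and the residual 28% are unaffected.
New clearance relative to baseline: 0.0588 + 0.44 + 0.28 = 0.7788.
Steady-state concentration ∝ 1/CL, so new value = 24.9 / 0.7788 = 32.0 μmol/L.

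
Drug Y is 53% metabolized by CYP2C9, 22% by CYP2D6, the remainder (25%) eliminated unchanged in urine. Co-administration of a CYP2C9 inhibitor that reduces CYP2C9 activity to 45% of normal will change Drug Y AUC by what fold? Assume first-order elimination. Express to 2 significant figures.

1.4

The CYP2C9 pathway (53% of clearance) falls to 0.45× activity: 0.53 × 0.45 = 0.2385.
CYP2D6 (22%) and the residual 25% are unaffected.
CL_new/CL_old = 0.2385 + 0.22 + 0.25 = 0.7085.
Since AUC ∝ 1/CL, the ratio is 1 / 0.7085 = 1.4.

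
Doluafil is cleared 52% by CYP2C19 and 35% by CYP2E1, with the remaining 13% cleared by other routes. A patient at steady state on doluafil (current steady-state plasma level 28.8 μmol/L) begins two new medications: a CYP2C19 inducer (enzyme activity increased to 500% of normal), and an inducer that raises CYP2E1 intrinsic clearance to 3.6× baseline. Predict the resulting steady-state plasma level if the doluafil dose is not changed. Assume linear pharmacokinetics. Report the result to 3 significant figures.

The CYP2C19 pathway (52% of clearance) increases to 5× activity: 0.52 × 5 = 2.6.
The CYP2E1 pathway (35% of clearance) increases to 3.6× activity: 0.35 × 3.6 = 1.26.
The remaining 13% of clearance is unaffected.
CL_new/CL_old = 2.6 + 1.26 + 0.13 = 3.99.
Steady-state plasma level ∝ 1/CL: new value = 28.8 / 3.99 = 7.22 μmol/L.

7.22 μmol/L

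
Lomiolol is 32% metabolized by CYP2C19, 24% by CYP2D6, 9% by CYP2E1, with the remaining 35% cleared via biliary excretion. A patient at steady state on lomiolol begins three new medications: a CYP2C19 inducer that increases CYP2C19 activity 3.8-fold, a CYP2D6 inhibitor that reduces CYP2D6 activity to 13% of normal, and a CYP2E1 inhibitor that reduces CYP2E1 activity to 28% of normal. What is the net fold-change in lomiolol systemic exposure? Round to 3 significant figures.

CYP2C19: 0.32 × 3.8 = 1.216
CYP2D6: 0.24 × 0.13 = 0.0312
CYP2E1: 0.09 × 0.28 = 0.0252
Other: 0.35 (unchanged)
CL_new/CL_old = 1.216 + 0.0312 + 0.0252 + 0.35 = 1.6224.
Because systemic exposure varies inversely with clearance, the combined effect is 1 / 1.6224 = 0.616.

0.616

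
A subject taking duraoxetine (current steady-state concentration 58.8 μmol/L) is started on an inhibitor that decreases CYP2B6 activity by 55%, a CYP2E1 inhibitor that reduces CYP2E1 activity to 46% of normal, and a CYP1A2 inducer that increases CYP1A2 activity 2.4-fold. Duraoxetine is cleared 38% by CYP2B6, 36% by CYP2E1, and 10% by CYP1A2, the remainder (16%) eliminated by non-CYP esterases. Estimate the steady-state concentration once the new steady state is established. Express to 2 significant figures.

CYP2B6: 0.38 × 0.45 = 0.171
CYP2E1: 0.36 × 0.46 = 0.1656
CYP1A2: 0.1 × 2.4 = 0.24
Other: 0.16 (unchanged)
Relative clearance = 0.171 + 0.1656 + 0.24 + 0.16 = 0.7366.
Steady-state concentration ∝ 1/CL: new value = 58.8 / 0.7366 = 80 μmol/L.

80 μmol/L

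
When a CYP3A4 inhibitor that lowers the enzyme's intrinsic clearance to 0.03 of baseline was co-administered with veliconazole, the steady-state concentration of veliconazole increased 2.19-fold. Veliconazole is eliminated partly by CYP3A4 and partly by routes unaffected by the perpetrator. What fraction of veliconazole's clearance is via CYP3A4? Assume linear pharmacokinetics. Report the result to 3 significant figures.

0.560

Write x for the fraction cleared via CYP3A4. The observed steady-state concentration change means clearance fell to 1/2.19 = 0.4566 of baseline.
Setting x·0.03 + (1 − x) = 0.4566 and solving: x = (0.4566 − 1)/(0.03 − 1) = 0.560.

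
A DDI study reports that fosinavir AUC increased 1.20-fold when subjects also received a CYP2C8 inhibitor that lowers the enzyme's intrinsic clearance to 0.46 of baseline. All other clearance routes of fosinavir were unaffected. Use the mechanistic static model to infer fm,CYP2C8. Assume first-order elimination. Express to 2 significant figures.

Call the CYP2C8 fraction fm. After the interaction, CL_new/CL_old = fm × 0.46 + (1 − fm).
AUC ratio = 1 / (new CL fraction), so new CL fraction = 1 / 1.20 = 0.8333.
fm × 0.46 + 1 − fm = 0.8333  ⇒  fm × (0.46 − 1) = −0.1667  ⇒  fm = 0.31.

0.31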